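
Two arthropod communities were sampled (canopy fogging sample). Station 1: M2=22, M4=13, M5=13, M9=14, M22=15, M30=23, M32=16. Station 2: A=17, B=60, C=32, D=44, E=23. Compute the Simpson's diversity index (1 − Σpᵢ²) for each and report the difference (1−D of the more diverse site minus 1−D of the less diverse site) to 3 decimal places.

0.087

Station 1: N=116, proportions 0.18966, 0.11207, 0.11207, 0.12069, 0.12931, 0.19828, 0.13793, giving 1−D = 0.84929 (working shown to 5 dp, full precision carried).
Station 2: N=176, proportions 0.09659, 0.34091, 0.18182, 0.25, 0.13068, giving 1−D = 0.76182.
Difference = |0.84929 − 0.76182| = 0.08747, i.e. 0.087 to 3 decimal places.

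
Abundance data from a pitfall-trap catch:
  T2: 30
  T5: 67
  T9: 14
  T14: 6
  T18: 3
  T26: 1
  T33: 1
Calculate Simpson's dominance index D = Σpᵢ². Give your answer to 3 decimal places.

Total N = 30+67+14+6+3+1+1 = 122, so the proportions are 0.2459, 0.54918, 0.11475, 0.04918, 0.02459, 0.0082, 0.0082 (working shown to 5 dp, full precision carried).
D = 0.2459² + 0.54918² + 0.11475² + 0.04918² + 0.02459² + 0.0082² + 0.0082² = 0.06047 + 0.30160 + 0.01317 + 0.00242 + 0.00060 + 0.00007 + 0.00007 = 0.37839.
To 3 decimal places, D = 0.378.

0.378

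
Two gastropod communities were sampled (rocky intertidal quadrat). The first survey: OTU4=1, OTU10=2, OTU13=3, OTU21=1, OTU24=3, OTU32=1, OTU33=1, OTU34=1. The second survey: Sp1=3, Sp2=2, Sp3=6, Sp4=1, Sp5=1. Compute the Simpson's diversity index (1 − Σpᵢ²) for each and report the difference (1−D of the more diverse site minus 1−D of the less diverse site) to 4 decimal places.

0.1420

The first survey: N=13, proportions 0.076923, 0.153846, 0.230769, 0.076923, 0.230769, 0.076923, 0.076923, 0.076923, giving 1−D = 0.840237 (working shown to 6 dp, full precision carried).
The second survey: N=13, proportions 0.230769, 0.153846, 0.461538, 0.076923, 0.076923, giving 1−D = 0.698225.
Difference = |0.840237 − 0.698225| = 0.142012, i.e. 0.1420 to 4 decimal places.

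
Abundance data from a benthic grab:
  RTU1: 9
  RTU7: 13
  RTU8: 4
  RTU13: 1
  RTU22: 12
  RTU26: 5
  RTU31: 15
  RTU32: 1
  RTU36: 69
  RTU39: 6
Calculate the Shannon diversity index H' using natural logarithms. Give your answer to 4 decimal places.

1.6456

Total N = 9+13+4+1+12+5+15+1+69+6 = 135, so the proportions are 0.066667, 0.096296, 0.02963, 0.007407, 0.088889, 0.037037, 0.111111, 0.007407, 0.511111, 0.044444 (working shown to 6 dp, full precision carried).
Each pᵢ ln pᵢ term: 0.066667×(-2.708050)=-0.180537, 0.096296×(-2.340325)=-0.225365, 0.02963×(-3.518980)=-0.104266, 0.007407×(-4.905275)=-0.036335, 0.088889×(-2.420368)=-0.215144, 0.037037×(-3.295837)=-0.122068, 0.111111×(-2.197225)=-0.244136, 0.007407×(-4.905275)=-0.036335, 0.511111×(-0.671168)=-0.343042, 0.044444×(-3.113515)=-0.138378.
Sum = -1.645606, so H' = 1.6456.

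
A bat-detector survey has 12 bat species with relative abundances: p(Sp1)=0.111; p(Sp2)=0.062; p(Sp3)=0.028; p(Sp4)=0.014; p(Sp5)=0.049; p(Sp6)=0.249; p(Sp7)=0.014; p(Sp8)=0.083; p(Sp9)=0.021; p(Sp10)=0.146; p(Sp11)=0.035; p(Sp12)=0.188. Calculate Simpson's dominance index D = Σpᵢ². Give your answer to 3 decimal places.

0.147

D = 0.111² + 0.062² + 0.028² + 0.014² + 0.049² + 0.249² + 0.014² + 0.083² + 0.021² + 0.146² + 0.035² + 0.188² = 0.01232 + 0.00384 + 0.00078 + 0.00020 + 0.00240 + 0.06200 + 0.00020 + 0.00689 + 0.00044 + 0.02132 + 0.00123 + 0.03534 = 0.14696 (working shown to 5 dp, full precision carried).
To 3 decimal places, D = 0.147.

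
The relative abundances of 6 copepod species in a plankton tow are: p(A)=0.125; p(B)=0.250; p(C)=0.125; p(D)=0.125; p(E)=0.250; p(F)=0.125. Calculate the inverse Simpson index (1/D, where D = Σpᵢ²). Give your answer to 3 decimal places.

D = 0.125² + 0.25² + 0.125² + 0.125² + 0.25² + 0.125² = 0.0156250 + 0.0625000 + 0.0156250 + 0.0156250 + 0.0625000 + 0.0156250 = 0.1875000 (working shown to 7 dp, full precision carried).
So 1/D = 5.33333, i.e. 5.333 to 3 decimal places.

5.333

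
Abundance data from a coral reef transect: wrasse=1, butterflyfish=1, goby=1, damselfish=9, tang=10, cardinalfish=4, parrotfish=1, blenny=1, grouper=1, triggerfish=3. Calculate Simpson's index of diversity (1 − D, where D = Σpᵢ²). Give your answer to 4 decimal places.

0.7930

Total N = 1+1+1+9+10+4+1+1+1+3 = 32, so the proportions are 0.03125, 0.03125, 0.03125, 0.28125, 0.3125, 0.125, 0.03125, 0.03125, 0.03125, 0.09375 (working shown to 6 dp, full precision carried).
D = 0.03125² + 0.03125² + 0.03125² + 0.28125² + 0.3125² + 0.125² + 0.03125² + 0.03125² + 0.03125² + 0.09375² = 0.000977 + 0.000977 + 0.000977 + 0.079102 + 0.097656 + 0.015625 + 0.000977 + 0.000977 + 0.000977 + 0.008789 = 0.207031.
So 1 − D = 0.792969, i.e. 0.7930 to 4 decimal places.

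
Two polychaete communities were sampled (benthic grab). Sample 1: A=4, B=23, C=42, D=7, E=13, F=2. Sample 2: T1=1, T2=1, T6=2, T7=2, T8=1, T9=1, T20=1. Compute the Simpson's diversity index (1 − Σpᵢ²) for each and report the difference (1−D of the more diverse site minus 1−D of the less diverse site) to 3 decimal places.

Sample 1: N=91, proportions 0.04396, 0.25275, 0.46154, 0.07692, 0.14286, 0.02198, giving 1−D = 0.69436 (working shown to 5 dp, full precision carried).
Sample 2: N=9, proportions 0.11111, 0.11111, 0.22222, 0.22222, 0.11111, 0.11111, 0.11111, giving 1−D = 0.83951.
Difference = |0.69436 − 0.83951| = 0.14515, i.e. 0.145 to 3 decimal places.

0.145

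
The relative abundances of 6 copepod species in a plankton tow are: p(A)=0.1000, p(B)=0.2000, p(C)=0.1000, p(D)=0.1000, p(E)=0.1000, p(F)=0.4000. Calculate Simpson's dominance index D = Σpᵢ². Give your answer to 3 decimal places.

0.240

D = 0.1² + 0.2² + 0.1² + 0.1² + 0.1² + 0.4² = 0.01000 + 0.04000 + 0.01000 + 0.01000 + 0.01000 + 0.16000 = 0.24000 (working shown to 5 dp, full precision carried).
To 3 decimal places, D = 0.240.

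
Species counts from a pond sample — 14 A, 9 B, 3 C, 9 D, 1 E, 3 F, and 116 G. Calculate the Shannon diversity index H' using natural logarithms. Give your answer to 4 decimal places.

Total N = 14+9+3+9+1+3+116 = 155, so the proportions are 0.090323, 0.058065, 0.019355, 0.058065, 0.006452, 0.019355, 0.748387 (working shown to 6 dp, full precision carried).
Each pᵢ ln pᵢ term: 0.090323×(-2.404368)=-0.217169, 0.058065×(-2.846201)=-0.165263, 0.019355×(-3.944813)=-0.076351, 0.058065×(-2.846201)=-0.165263, 0.006452×(-5.043425)=-0.032538, 0.019355×(-3.944813)=-0.076351, 0.748387×(-0.289835)=-0.216909.
Sum = -0.949845, so H' = 0.9498.

0.9498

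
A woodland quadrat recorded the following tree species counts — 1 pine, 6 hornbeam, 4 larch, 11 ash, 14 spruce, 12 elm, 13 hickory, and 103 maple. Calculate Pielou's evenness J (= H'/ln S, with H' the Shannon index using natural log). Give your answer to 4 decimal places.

0.6340

Total N = 1+6+4+11+14+12+13+103 = 164, so the proportions are 0.006098, 0.036585, 0.02439, 0.067073, 0.085366, 0.073171, 0.079268, 0.628049 (working shown to 6 dp, full precision carried).
H' = −Σ pᵢ ln pᵢ = −((-0.031097) + (-0.121028) + (-0.090575) + (-0.181230) + (-0.210069) + (-0.191339) + (-0.200939) + (-0.292129)) = 1.318405.
With S = 8 species, ln S = 2.079442, so J = 1.318405/2.079442 = 0.634019, i.e. 0.6340 to 4 decimal places.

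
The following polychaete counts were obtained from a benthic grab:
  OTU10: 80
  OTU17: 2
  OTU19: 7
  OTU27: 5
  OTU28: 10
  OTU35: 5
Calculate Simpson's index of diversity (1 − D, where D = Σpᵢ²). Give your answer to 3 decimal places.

Total N = 80+2+7+5+10+5 = 109, so the proportions are 0.73394, 0.01835, 0.06422, 0.04587, 0.09174, 0.04587 (working shown to 5 dp, full precision carried).
D = 0.73394² + 0.01835² + 0.06422² + 0.04587² + 0.09174² + 0.04587² = 0.53868 + 0.00034 + 0.00412 + 0.00210 + 0.00842 + 0.00210 = 0.55576.
So 1 − D = 0.44424, i.e. 0.444 to 3 decimal places.

0.444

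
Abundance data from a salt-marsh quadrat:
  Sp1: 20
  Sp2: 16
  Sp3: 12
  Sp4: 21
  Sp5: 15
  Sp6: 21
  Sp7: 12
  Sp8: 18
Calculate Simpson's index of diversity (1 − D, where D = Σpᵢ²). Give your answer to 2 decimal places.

Total N = 20+16+12+21+15+21+12+18 = 135, so the proportions are 0.1481, 0.1185, 0.0889, 0.1556, 0.1111, 0.1556, 0.0889, 0.1333 (working shown to 4 dp, full precision carried).
D = 0.1481² + 0.1185² + 0.0889² + 0.1556² + 0.1111² + 0.1556² + 0.0889² + 0.1333² = 0.0219 + 0.0140 + 0.0079 + 0.0242 + 0.0123 + 0.0242 + 0.0079 + 0.0178 = 0.1303.
So 1 − D = 0.8697, i.e. 0.87 to 2 decimal places.

0.87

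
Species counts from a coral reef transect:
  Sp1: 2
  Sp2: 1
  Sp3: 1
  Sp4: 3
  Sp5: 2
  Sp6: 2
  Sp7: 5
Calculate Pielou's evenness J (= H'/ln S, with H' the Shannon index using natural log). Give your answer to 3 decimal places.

Total N = 2+1+1+3+2+2+5 = 16, so the proportions are 0.125, 0.0625, 0.0625, 0.1875, 0.125, 0.125, 0.3125 (working shown to 5 dp, full precision carried).
H' = −Σ pᵢ ln pᵢ = −((-0.25993) + (-0.17329) + (-0.17329) + (-0.31387) + (-0.25993) + (-0.25993) + (-0.36348)) = 1.80372.
With S = 7 species, ln S = 1.94591, so J = 1.80372/1.94591 = 0.92693, i.e. 0.927 to 3 decimal places.

0.927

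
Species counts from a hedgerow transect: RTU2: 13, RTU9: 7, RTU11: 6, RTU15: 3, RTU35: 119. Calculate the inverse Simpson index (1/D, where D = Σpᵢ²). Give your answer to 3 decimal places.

Total N = 13+7+6+3+119 = 148, so the proportions are 0.087838, 0.047297, 0.040541, 0.02027, 0.804054 (working shown to 6 dp, full precision carried).
D = 0.087838² + 0.047297² + 0.040541² + 0.02027² + 0.804054² = 0.007715 + 0.002237 + 0.001644 + 0.000411 + 0.646503 = 0.658510.
So 1/D = 1.51858, i.e. 1.519 to 3 decimal places.

1.519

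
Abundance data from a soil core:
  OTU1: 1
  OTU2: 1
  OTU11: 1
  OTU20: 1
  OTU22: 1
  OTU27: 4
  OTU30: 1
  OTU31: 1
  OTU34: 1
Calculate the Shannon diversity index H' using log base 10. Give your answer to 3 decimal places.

0.878

Total N = 1+1+1+1+1+4+1+1+1 = 12, so the proportions are 0.08333, 0.08333, 0.08333, 0.08333, 0.08333, 0.33333, 0.08333, 0.08333, 0.08333 (working shown to 5 dp, full precision carried).
Each pᵢ log₁₀ pᵢ term: 0.08333×(-1.07918)=-0.08993, 0.08333×(-1.07918)=-0.08993, 0.08333×(-1.07918)=-0.08993, 0.08333×(-1.07918)=-0.08993, 0.08333×(-1.07918)=-0.08993, 0.33333×(-0.47712)=-0.15904, 0.08333×(-1.07918)=-0.08993, 0.08333×(-1.07918)=-0.08993, 0.08333×(-1.07918)=-0.08993.
Sum = -0.87849, so H' = 0.878.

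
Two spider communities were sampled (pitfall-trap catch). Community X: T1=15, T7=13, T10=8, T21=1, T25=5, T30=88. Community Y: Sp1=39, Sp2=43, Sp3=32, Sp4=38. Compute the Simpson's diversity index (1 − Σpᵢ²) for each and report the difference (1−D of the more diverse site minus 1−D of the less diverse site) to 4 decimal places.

Community X: N=130, proportions 0.115385, 0.1, 0.061538, 0.007692, 0.038462, 0.676923, giving 1−D = 0.513136 (working shown to 6 dp, full precision carried).
Community Y: N=152, proportions 0.256579, 0.282895, 0.210526, 0.25, giving 1−D = 0.747316.
Difference = |0.513136 − 0.747316| = 0.234180, i.e. 0.2342 to 4 decimal places.

0.2342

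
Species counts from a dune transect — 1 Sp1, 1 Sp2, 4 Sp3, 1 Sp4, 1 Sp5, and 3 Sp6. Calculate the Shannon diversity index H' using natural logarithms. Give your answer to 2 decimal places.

1.59

Total N = 1+1+4+1+1+3 = 11, so the proportions are 0.0909, 0.0909, 0.3636, 0.0909, 0.0909, 0.2727 (working shown to 4 dp, full precision carried).
Each pᵢ ln pᵢ term: 0.0909×(-2.3979)=-0.2180, 0.0909×(-2.3979)=-0.2180, 0.3636×(-1.0116)=-0.3679, 0.0909×(-2.3979)=-0.2180, 0.0909×(-2.3979)=-0.2180, 0.2727×(-1.2993)=-0.3543.
Sum = -1.5942, so H' = 1.59.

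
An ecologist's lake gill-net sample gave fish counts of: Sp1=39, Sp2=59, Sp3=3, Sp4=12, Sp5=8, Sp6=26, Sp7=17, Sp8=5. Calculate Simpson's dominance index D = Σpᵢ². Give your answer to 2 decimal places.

0.22

Total N = 39+59+3+12+8+26+17+5 = 169, so the proportions are 0.2308, 0.3491, 0.0178, 0.071, 0.0473, 0.1538, 0.1006, 0.0296 (working shown to 4 dp, full precision carried).
D = 0.2308² + 0.3491² + 0.0178² + 0.071² + 0.0473² + 0.1538² + 0.1006² + 0.0296² = 0.0533 + 0.1219 + 0.0003 + 0.0050 + 0.0022 + 0.0237 + 0.0101 + 0.0009 = 0.2174.
To 2 decimal places, D = 0.22.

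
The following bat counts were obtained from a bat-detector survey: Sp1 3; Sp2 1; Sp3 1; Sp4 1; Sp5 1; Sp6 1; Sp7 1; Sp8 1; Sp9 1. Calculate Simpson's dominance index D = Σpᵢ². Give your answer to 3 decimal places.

Total N = 3+1+1+1+1+1+1+1+1 = 11, so the proportions are 0.272727, 0.090909, 0.090909, 0.090909, 0.090909, 0.090909, 0.090909, 0.090909, 0.090909 (working shown to 6 dp, full precision carried).
D = 0.272727² + 0.090909² + 0.090909² + 0.090909² + 0.090909² + 0.090909² + 0.090909² + 0.090909² + 0.090909² = 0.074380 + 0.008264 + 0.008264 + 0.008264 + 0.008264 + 0.008264 + 0.008264 + 0.008264 + 0.008264 = 0.140496.
To 3 decimal places, D = 0.140.

0.140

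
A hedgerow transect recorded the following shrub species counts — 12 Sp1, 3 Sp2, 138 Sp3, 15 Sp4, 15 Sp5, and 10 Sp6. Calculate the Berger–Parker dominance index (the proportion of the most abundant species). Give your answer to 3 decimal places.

0.715

Total N = 12+3+138+15+15+10 = 193, so the proportions are 0.06218, 0.01554, 0.71503, 0.07772, 0.07772, 0.05181 (working shown to 5 dp, full precision carried).
The largest proportion is 0.71503, i.e. d = 0.715 to 3 decimal places.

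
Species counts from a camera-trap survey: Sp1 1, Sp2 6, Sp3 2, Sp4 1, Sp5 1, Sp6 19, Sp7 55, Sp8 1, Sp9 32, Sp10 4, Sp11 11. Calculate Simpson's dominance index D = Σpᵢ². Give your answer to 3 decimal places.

Total N = 1+6+2+1+1+19+55+1+32+4+11 = 133, so the proportions are 0.00752, 0.04511, 0.01504, 0.00752, 0.00752, 0.14286, 0.41353, 0.00752, 0.2406, 0.03008, 0.08271 (working shown to 5 dp, full precision carried).
D = 0.00752² + 0.04511² + 0.01504² + 0.00752² + 0.00752² + 0.14286² + 0.41353² + 0.00752² + 0.2406² + 0.03008² + 0.08271² = 0.00006 + 0.00204 + 0.00023 + 0.00006 + 0.00006 + 0.02041 + 0.17101 + 0.00006 + 0.05789 + 0.00090 + 0.00684 = 0.25954.
To 3 decimal places, D = 0.260.

0.260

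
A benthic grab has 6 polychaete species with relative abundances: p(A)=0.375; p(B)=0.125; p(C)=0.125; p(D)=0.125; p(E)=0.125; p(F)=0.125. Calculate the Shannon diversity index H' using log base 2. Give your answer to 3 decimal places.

Each pᵢ log₂ pᵢ term (working shown to 5 dp, full precision carried): 0.375×(-1.41504)=-0.53064, 0.125×(-3.00000)=-0.37500, 0.125×(-3.00000)=-0.37500, 0.125×(-3.00000)=-0.37500, 0.125×(-3.00000)=-0.37500, 0.125×(-3.00000)=-0.37500.
Sum = -2.40564, so H' = 2.406.

2.406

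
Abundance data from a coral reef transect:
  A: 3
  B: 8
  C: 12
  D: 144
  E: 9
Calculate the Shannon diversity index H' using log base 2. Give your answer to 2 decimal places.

1.02

Total N = 3+8+12+144+9 = 176, so the proportions are 0.017, 0.0455, 0.0682, 0.8182, 0.0511 (working shown to 4 dp, full precision carried).
Each pᵢ log₂ pᵢ term: 0.017×(-5.8745)=-0.1001, 0.0455×(-4.4594)=-0.2027, 0.0682×(-3.8745)=-0.2642, 0.8182×(-0.2895)=-0.2369, 0.0511×(-4.2895)=-0.2193.
Sum = -1.0232, so H' = 1.02.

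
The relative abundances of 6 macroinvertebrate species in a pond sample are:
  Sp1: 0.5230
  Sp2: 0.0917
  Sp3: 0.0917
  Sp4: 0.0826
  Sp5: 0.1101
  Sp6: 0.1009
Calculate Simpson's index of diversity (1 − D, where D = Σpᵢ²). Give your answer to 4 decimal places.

D = 0.523² + 0.0917² + 0.0917² + 0.0826² + 0.1101² + 0.1009² = 0.273529 + 0.008409 + 0.008409 + 0.006823 + 0.012122 + 0.010181 = 0.319472 (working shown to 6 dp, full precision carried).
So 1 − D = 0.680528, i.e. 0.6805 to 4 decimal places.

0.6805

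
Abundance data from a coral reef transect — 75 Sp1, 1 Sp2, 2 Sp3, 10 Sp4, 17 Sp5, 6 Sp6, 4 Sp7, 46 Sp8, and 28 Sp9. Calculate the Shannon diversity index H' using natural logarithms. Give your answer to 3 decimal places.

1.633

Total N = 75+1+2+10+17+6+4+46+28 = 189, so the proportions are 0.39683, 0.00529, 0.01058, 0.05291, 0.08995, 0.03175, 0.02116, 0.24339, 0.14815 (working shown to 5 dp, full precision carried).
Each pᵢ ln pᵢ term: 0.39683×(-0.92426)=-0.36677, 0.00529×(-5.24175)=-0.02773, 0.01058×(-4.54860)=-0.04813, 0.05291×(-2.93916)=-0.15551, 0.08995×(-2.40853)=-0.21664, 0.03175×(-3.44999)=-0.10952, 0.02116×(-3.85545)=-0.08160, 0.24339×(-1.41311)=-0.34393, 0.14815×(-1.90954)=-0.28290.
Sum = -1.63273, so H' = 1.633.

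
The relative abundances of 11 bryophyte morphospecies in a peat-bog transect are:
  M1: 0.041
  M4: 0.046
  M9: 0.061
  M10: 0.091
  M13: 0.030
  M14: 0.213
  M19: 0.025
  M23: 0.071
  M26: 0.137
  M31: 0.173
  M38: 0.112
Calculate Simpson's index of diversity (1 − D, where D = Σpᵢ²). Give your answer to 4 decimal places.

D = 0.041² + 0.046² + 0.061² + 0.091² + 0.03² + 0.213² + 0.025² + 0.071² + 0.137² + 0.173² + 0.112² = 0.001681 + 0.002116 + 0.003721 + 0.008281 + 0.000900 + 0.045369 + 0.000625 + 0.005041 + 0.018769 + 0.029929 + 0.012544 = 0.128976 (working shown to 6 dp, full precision carried).
So 1 − D = 0.871024, i.e. 0.8710 to 4 decimal places.

0.8710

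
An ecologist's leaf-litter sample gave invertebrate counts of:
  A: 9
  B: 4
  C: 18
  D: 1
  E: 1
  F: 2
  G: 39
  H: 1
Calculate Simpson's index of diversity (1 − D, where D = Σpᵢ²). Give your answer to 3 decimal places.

Total N = 9+4+18+1+1+2+39+1 = 75, so the proportions are 0.12, 0.05333, 0.24, 0.01333, 0.01333, 0.02667, 0.52, 0.01333 (working shown to 5 dp, full precision carried).
D = 0.12² + 0.05333² + 0.24² + 0.01333² + 0.01333² + 0.02667² + 0.52² + 0.01333² = 0.01440 + 0.00284 + 0.05760 + 0.00018 + 0.00018 + 0.00071 + 0.27040 + 0.00018 = 0.34649.
So 1 − D = 0.65351, i.e. 0.654 to 3 decimal places.

0.654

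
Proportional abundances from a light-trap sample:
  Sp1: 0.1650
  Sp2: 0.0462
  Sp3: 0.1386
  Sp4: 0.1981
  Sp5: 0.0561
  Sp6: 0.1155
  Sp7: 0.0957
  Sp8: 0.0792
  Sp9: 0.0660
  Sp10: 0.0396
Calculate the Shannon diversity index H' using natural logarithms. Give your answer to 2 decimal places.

Each pᵢ ln pᵢ term (working shown to 4 dp, full precision carried): 0.165×(-1.8018)=-0.2973, 0.0462×(-3.0748)=-0.1421, 0.1386×(-1.9762)=-0.2739, 0.1981×(-1.6190)=-0.3207, 0.0561×(-2.8806)=-0.1616, 0.1155×(-2.1585)=-0.2493, 0.0957×(-2.3465)=-0.2246, 0.0792×(-2.5358)=-0.2008, 0.066×(-2.7181)=-0.1794, 0.0396×(-3.2289)=-0.1279.
Sum = -2.1775, so H' = 2.18.

2.18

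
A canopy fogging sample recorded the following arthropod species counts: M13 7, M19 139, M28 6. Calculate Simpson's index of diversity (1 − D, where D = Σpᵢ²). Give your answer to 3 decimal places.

Total N = 7+139+6 = 152, so the proportions are 0.04605, 0.91447, 0.03947 (working shown to 5 dp, full precision carried).
D = 0.04605² + 0.91447² + 0.03947² = 0.00212 + 0.83626 + 0.00156 = 0.83994.
So 1 − D = 0.16006, i.e. 0.160 to 3 decimal places.

0.160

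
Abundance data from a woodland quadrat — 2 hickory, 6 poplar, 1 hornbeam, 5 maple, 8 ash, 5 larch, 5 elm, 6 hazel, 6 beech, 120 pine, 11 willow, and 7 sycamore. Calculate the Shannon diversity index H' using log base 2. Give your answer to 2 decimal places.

Total N = 2+6+1+5+8+5+5+6+6+120+11+7 = 182, so the proportions are 0.011, 0.033, 0.0055, 0.0275, 0.044, 0.0275, 0.0275, 0.033, 0.033, 0.6593, 0.0604, 0.0385 (working shown to 4 dp, full precision carried).
Each pᵢ log₂ pᵢ term: 0.011×(-6.5078)=-0.0715, 0.033×(-4.9228)=-0.1623, 0.0055×(-7.5078)=-0.0413, 0.0275×(-5.1859)=-0.1425, 0.044×(-4.5078)=-0.1981, 0.0275×(-5.1859)=-0.1425, 0.0275×(-5.1859)=-0.1425, 0.033×(-4.9228)=-0.1623, 0.033×(-4.9228)=-0.1623, 0.6593×(-0.6009)=-0.3962, 0.0604×(-4.0484)=-0.2447, 0.0385×(-4.7004)=-0.1808.
Sum = -2.0469, so H' = 2.05.

2.05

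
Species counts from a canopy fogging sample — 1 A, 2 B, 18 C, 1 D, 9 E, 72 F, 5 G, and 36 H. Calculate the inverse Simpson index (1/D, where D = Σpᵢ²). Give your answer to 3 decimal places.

2.998

Total N = 1+2+18+1+9+72+5+36 = 144, so the proportions are 0.006944, 0.013889, 0.125, 0.006944, 0.0625, 0.5, 0.034722, 0.25 (working shown to 6 dp, full precision carried).
D = 0.006944² + 0.013889² + 0.125² + 0.006944² + 0.0625² + 0.5² + 0.034722² + 0.25² = 0.000048 + 0.000193 + 0.015625 + 0.000048 + 0.003906 + 0.250000 + 0.001206 + 0.062500 = 0.333526.
So 1/D = 2.99826, i.e. 2.998 to 3 decimal places.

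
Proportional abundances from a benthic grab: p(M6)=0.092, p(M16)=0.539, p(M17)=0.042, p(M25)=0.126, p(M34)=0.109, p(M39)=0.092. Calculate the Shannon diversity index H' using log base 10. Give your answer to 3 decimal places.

Each pᵢ log₁₀ pᵢ term (working shown to 5 dp, full precision carried): 0.092×(-1.03621)=-0.09533, 0.539×(-0.26841)=-0.14467, 0.042×(-1.37675)=-0.05782, 0.126×(-0.89963)=-0.11335, 0.109×(-0.96257)=-0.10492, 0.092×(-1.03621)=-0.09533.
Sum = -0.61143, so H' = 0.611.

0.611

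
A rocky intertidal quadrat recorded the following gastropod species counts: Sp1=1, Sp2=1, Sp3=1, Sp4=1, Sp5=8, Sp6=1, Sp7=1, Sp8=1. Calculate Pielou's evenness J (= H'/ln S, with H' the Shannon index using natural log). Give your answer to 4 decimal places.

Total N = 1+1+1+1+8+1+1+1 = 15, so the proportions are 0.066667, 0.066667, 0.066667, 0.066667, 0.533333, 0.066667, 0.066667, 0.066667 (working shown to 6 dp, full precision carried).
H' = −Σ pᵢ ln pᵢ = −((-0.180537) + (-0.180537) + (-0.180537) + (-0.180537) + (-0.335258) + (-0.180537) + (-0.180537) + (-0.180537)) = 1.599015.
With S = 8 species, ln S = 2.079442, so J = 1.599015/2.079442 = 0.768964, i.e. 0.7690 to 4 decimal places.

0.7690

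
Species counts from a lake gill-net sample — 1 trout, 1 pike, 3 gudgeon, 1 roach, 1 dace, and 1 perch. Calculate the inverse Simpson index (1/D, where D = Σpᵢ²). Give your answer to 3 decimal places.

4.571

Total N = 1+1+3+1+1+1 = 8, so the proportions are 0.125, 0.125, 0.375, 0.125, 0.125, 0.125 (working shown to 7 dp, full precision carried).
D = 0.125² + 0.125² + 0.375² + 0.125² + 0.125² + 0.125² = 0.0156250 + 0.0156250 + 0.1406250 + 0.0156250 + 0.0156250 + 0.0156250 = 0.2187500.
So 1/D = 4.57143, i.e. 4.571 to 3 decimal places.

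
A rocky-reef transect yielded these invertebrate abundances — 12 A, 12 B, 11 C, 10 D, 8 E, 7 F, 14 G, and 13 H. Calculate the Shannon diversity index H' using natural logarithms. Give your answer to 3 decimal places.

2.057

Total N = 12+12+11+10+8+7+14+13 = 87, so the proportions are 0.13793, 0.13793, 0.12644, 0.11494, 0.09195, 0.08046, 0.16092, 0.14943 (working shown to 5 dp, full precision carried).
Each pᵢ ln pᵢ term: 0.13793×(-1.98100)=-0.27324, 0.13793×(-1.98100)=-0.27324, 0.12644×(-2.06801)=-0.26147, 0.11494×(-2.16332)=-0.24866, 0.09195×(-2.38647)=-0.21945, 0.08046×(-2.52000)=-0.20276, 0.16092×(-1.82685)=-0.29398, 0.14943×(-1.90096)=-0.28405.
Sum = -2.05684, so H' = 2.057.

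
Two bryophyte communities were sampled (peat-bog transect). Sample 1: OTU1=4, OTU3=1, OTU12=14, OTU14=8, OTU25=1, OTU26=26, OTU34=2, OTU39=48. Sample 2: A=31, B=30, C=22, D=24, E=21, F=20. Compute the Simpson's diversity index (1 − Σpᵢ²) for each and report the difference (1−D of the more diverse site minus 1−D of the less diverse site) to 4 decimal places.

0.1298

Sample 1: N=104, proportions 0.038462, 0.009615, 0.134615, 0.076923, 0.009615, 0.25, 0.019231, 0.461538, giving 1−D = 0.698410 (working shown to 6 dp, full precision carried).
Sample 2: N=148, proportions 0.209459, 0.202703, 0.148649, 0.162162, 0.141892, 0.135135, giving 1−D = 0.828251.
Difference = |0.698410 − 0.828251| = 0.129841, i.e. 0.1298 to 4 decimal places.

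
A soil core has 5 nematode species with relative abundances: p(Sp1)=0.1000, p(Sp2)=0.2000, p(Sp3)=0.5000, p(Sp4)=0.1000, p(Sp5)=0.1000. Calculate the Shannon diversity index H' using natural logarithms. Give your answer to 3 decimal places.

1.359

Each pᵢ ln pᵢ term (working shown to 5 dp, full precision carried): 0.1×(-2.30259)=-0.23026, 0.2×(-1.60944)=-0.32189, 0.5×(-0.69315)=-0.34657, 0.1×(-2.30259)=-0.23026, 0.1×(-2.30259)=-0.23026.
Sum = -1.35924, so H' = 1.359.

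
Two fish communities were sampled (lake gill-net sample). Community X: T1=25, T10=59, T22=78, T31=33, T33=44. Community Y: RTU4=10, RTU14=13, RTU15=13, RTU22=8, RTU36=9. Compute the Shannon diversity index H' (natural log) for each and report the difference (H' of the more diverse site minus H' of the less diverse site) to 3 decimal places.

Community X: N=239, proportions 0.104603, 0.246862, 0.32636, 0.138075, 0.1841, giving H' = 1.531865 (working shown to 6 dp, full precision carried).
Community Y: N=53, proportions 0.188679, 0.245283, 0.245283, 0.150943, 0.169811, giving H' = 1.590573.
Difference = |1.531865 − 1.590573| = 0.058708, i.e. 0.059 to 3 decimal places.

0.059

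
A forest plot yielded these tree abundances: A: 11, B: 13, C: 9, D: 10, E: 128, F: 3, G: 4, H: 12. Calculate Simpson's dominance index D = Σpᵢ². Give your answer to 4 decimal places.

Total N = 11+13+9+10+128+3+4+12 = 190, so the proportions are 0.057895, 0.068421, 0.047368, 0.052632, 0.673684, 0.015789, 0.021053, 0.063158 (working shown to 6 dp, full precision carried).
D = 0.057895² + 0.068421² + 0.047368² + 0.052632² + 0.673684² + 0.015789² + 0.021053² + 0.063158² = 0.003352 + 0.004681 + 0.002244 + 0.002770 + 0.453850 + 0.000249 + 0.000443 + 0.003989 = 0.471579.
To 4 decimal places, D = 0.4716.

0.4716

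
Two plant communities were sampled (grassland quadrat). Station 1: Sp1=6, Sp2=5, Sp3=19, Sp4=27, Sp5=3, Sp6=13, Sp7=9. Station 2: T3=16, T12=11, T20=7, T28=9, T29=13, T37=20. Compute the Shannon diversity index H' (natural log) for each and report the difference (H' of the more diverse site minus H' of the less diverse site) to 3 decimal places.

Station 1: N=82, proportions 0.07317, 0.06098, 0.23171, 0.32927, 0.03659, 0.15854, 0.10976, giving H' = 1.72203 (working shown to 5 dp, full precision carried).
Station 2: N=76, proportions 0.21053, 0.14474, 0.09211, 0.11842, 0.17105, 0.26316, giving H' = 1.73345.
Difference = |1.72203 − 1.73345| = 0.01142, i.e. 0.011 to 3 decimal places.

0.011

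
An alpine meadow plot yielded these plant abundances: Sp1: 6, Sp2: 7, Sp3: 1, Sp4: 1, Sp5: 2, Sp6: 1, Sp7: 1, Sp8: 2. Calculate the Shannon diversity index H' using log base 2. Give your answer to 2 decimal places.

Total N = 6+7+1+1+2+1+1+2 = 21, so the proportions are 0.2857, 0.3333, 0.0476, 0.0476, 0.0952, 0.0476, 0.0476, 0.0952 (working shown to 4 dp, full precision carried).
Each pᵢ log₂ pᵢ term: 0.2857×(-1.8074)=-0.5164, 0.3333×(-1.5850)=-0.5283, 0.0476×(-4.3923)=-0.2092, 0.0476×(-4.3923)=-0.2092, 0.0952×(-3.3923)=-0.3231, 0.0476×(-4.3923)=-0.2092, 0.0476×(-4.3923)=-0.2092, 0.0952×(-3.3923)=-0.3231.
Sum = -2.5275, so H' = 2.53.

2.53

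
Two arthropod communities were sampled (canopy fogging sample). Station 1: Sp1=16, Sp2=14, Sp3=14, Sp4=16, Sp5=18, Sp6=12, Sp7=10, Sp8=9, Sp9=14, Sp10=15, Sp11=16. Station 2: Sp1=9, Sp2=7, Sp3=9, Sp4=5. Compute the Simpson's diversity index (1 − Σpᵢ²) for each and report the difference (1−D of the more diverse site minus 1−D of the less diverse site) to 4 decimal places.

Station 1: N=154, proportions 0.103896, 0.090909, 0.090909, 0.103896, 0.116883, 0.077922, 0.064935, 0.058442, 0.090909, 0.097403, 0.103896, giving 1−D = 0.905971 (working shown to 6 dp, full precision carried).
Station 2: N=30, proportions 0.3, 0.233333, 0.3, 0.166667, giving 1−D = 0.737778.
Difference = |0.905971 − 0.737778| = 0.168193, i.e. 0.1682 to 4 decimal places.

0.1682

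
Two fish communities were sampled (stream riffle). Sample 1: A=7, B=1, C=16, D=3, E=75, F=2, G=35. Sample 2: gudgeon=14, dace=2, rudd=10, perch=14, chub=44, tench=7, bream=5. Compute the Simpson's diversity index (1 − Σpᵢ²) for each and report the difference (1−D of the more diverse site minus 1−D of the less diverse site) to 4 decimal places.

Sample 1: N=139, proportions 0.05036, 0.007194, 0.115108, 0.021583, 0.539568, 0.014388, 0.251799, giving 1−D = 0.628953 (working shown to 6 dp, full precision carried).
Sample 2: N=96, proportions 0.145833, 0.020833, 0.104167, 0.145833, 0.458333, 0.072917, 0.052083, giving 1−D = 0.728082.
Difference = |0.628953 − 0.728082| = 0.099129, i.e. 0.0991 to 4 decimal places.

0.0991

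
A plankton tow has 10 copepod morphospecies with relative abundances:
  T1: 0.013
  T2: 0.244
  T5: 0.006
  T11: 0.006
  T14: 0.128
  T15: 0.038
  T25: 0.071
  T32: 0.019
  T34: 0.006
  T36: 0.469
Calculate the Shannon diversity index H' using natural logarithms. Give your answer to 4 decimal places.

Each pᵢ ln pᵢ term (working shown to 6 dp, full precision carried): 0.013×(-4.342806)=-0.056456, 0.244×(-1.410587)=-0.344183, 0.006×(-5.115996)=-0.030696, 0.006×(-5.115996)=-0.030696, 0.128×(-2.055725)=-0.263133, 0.038×(-3.270169)=-0.124266, 0.071×(-2.645075)=-0.187800, 0.019×(-3.963316)=-0.075303, 0.006×(-5.115996)=-0.030696, 0.469×(-0.757153)=-0.355105.
Sum = -1.498335, so H' = 1.4983.

1.4983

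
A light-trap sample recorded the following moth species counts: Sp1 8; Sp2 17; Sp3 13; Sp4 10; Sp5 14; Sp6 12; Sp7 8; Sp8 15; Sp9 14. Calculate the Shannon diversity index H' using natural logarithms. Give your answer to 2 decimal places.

2.17

Total N = 8+17+13+10+14+12+8+15+14 = 111, so the proportions are 0.0721, 0.1532, 0.1171, 0.0901, 0.1261, 0.1081, 0.0721, 0.1351, 0.1261 (working shown to 4 dp, full precision carried).
Each pᵢ ln pᵢ term: 0.0721×(-2.6301)=-0.1896, 0.1532×(-1.8763)=-0.2874, 0.1171×(-2.1446)=-0.2512, 0.0901×(-2.4069)=-0.2168, 0.1261×(-2.0705)=-0.2611, 0.1081×(-2.2246)=-0.2405, 0.0721×(-2.6301)=-0.1896, 0.1351×(-2.0015)=-0.2705, 0.1261×(-2.0705)=-0.2611.
Sum = -2.1677, so H' = 2.17.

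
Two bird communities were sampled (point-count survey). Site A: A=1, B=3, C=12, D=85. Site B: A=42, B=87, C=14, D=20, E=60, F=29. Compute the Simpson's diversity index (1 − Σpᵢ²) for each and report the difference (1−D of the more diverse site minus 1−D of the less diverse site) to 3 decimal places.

Site A: N=101, proportions 0.0099, 0.0297, 0.11881, 0.84158, giving 1−D = 0.27664 (working shown to 5 dp, full precision carried).
Site B: N=252, proportions 0.16667, 0.34524, 0.05556, 0.07937, 0.2381, 0.11508, giving 1−D = 0.77372.
Difference = |0.27664 − 0.77372| = 0.49708, i.e. 0.497 to 3 decimal places.

0.497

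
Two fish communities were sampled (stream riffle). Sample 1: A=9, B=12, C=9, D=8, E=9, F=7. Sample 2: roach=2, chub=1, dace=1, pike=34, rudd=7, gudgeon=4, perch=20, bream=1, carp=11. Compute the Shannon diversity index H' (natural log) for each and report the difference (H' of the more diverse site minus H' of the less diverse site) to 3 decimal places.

0.183

Sample 1: N=54, proportions 0.1666667, 0.2222222, 0.1666667, 0.1481481, 0.1666667, 0.1296296, giving H' = 1.7778573 (working shown to 7 dp, full precision carried).
Sample 2: N=81, proportions 0.0246914, 0.0123457, 0.0123457, 0.4197531, 0.0864198, 0.0493827, 0.2469136, 0.0123457, 0.1358025, giving H' = 1.5951826.
Difference = |1.7778573 − 1.5951826| = 0.1826747, i.e. 0.183 to 3 decimal places.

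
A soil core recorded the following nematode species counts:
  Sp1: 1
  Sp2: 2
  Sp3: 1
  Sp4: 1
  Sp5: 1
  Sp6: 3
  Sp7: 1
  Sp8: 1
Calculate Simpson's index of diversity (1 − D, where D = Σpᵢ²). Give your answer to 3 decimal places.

0.843

Total N = 1+2+1+1+1+3+1+1 = 11, so the proportions are 0.09091, 0.18182, 0.09091, 0.09091, 0.09091, 0.27273, 0.09091, 0.09091 (working shown to 5 dp, full precision carried).
D = 0.09091² + 0.18182² + 0.09091² + 0.09091² + 0.09091² + 0.27273² + 0.09091² + 0.09091² = 0.00826 + 0.03306 + 0.00826 + 0.00826 + 0.00826 + 0.07438 + 0.00826 + 0.00826 = 0.15702.
So 1 − D = 0.84298, i.e. 0.843 to 3 decimal places.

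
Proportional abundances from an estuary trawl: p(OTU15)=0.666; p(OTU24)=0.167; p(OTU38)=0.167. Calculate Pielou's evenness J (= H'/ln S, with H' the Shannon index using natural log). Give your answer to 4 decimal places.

0.7905

H' = −Σ pᵢ ln pᵢ = −((-0.270706) + (-0.298890) + (-0.298890)) = 0.868486 (working shown to 6 dp, full precision carried).
With S = 3 species, ln S = 1.098612, so J = 0.868486/1.098612 = 0.790530, i.e. 0.7905 to 4 decimal places.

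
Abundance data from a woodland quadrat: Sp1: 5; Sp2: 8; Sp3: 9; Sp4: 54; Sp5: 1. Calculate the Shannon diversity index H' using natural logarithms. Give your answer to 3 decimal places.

0.969

Total N = 5+8+9+54+1 = 77, so the proportions are 0.06494, 0.1039, 0.11688, 0.7013, 0.01299 (working shown to 5 dp, full precision carried).
Each pᵢ ln pᵢ term: 0.06494×(-2.73437)=-0.17756, 0.1039×(-2.26436)=-0.23526, 0.11688×(-2.14658)=-0.25090, 0.7013×(-0.35482)=-0.24884, 0.01299×(-4.34381)=-0.05641.
Sum = -0.96896, so H' = 0.969.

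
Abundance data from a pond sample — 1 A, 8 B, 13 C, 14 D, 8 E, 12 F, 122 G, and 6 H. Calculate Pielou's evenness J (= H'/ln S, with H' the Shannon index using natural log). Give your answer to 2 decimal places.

0.60

Total N = 1+8+13+14+8+12+122+6 = 184, so the proportions are 0.0054, 0.0435, 0.0707, 0.0761, 0.0435, 0.0652, 0.663, 0.0326 (working shown to 4 dp, full precision carried).
H' = −Σ pᵢ ln pᵢ = −((-0.0283) + (-0.1363) + (-0.1872) + (-0.1960) + (-0.1363) + (-0.1780) + (-0.2725) + (-0.1116)) = 1.2463.
With S = 8 species, ln S = 2.0794, so J = 1.2463/2.0794 = 0.5994, i.e. 0.60 to 2 decimal places.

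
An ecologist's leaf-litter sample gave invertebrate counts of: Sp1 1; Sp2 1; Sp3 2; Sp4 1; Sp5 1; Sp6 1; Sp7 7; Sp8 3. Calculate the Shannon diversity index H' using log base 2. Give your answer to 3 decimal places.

Total N = 1+1+2+1+1+1+7+3 = 17, so the proportions are 0.05882, 0.05882, 0.11765, 0.05882, 0.05882, 0.05882, 0.41176, 0.17647 (working shown to 5 dp, full precision carried).
Each pᵢ log₂ pᵢ term: 0.05882×(-4.08746)=-0.24044, 0.05882×(-4.08746)=-0.24044, 0.11765×(-3.08746)=-0.36323, 0.05882×(-4.08746)=-0.24044, 0.05882×(-4.08746)=-0.24044, 0.05882×(-4.08746)=-0.24044, 0.41176×(-1.28011)=-0.52710, 0.17647×(-2.50250)=-0.44162.
Sum = -2.53415, so H' = 2.534.

2.534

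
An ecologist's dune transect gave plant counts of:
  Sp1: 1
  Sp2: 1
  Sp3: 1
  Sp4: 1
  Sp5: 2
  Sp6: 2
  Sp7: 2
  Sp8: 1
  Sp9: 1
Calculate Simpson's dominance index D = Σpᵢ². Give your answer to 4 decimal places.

Total N = 1+1+1+1+2+2+2+1+1 = 12, so the proportions are 0.083333, 0.083333, 0.083333, 0.083333, 0.166667, 0.166667, 0.166667, 0.083333, 0.083333 (working shown to 6 dp, full precision carried).
D = 0.083333² + 0.083333² + 0.083333² + 0.083333² + 0.166667² + 0.166667² + 0.166667² + 0.083333² + 0.083333² = 0.006944 + 0.006944 + 0.006944 + 0.006944 + 0.027778 + 0.027778 + 0.027778 + 0.006944 + 0.006944 = 0.125000.
To 4 decimal places, D = 0.1250.

0.1250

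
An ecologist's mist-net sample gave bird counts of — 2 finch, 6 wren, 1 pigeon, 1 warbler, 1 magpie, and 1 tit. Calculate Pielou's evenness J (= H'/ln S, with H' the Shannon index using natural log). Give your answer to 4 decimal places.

Total N = 2+6+1+1+1+1 = 12, so the proportions are 0.166667, 0.5, 0.083333, 0.083333, 0.083333, 0.083333 (working shown to 6 dp, full precision carried).
H' = −Σ pᵢ ln pᵢ = −((-0.298627) + (-0.346574) + (-0.207076) + (-0.207076) + (-0.207076) + (-0.207076)) = 1.473502.
With S = 6 species, ln S = 1.791759, so J = 1.473502/1.791759 = 0.822377, i.e. 0.8224 to 4 decimal places.

0.8224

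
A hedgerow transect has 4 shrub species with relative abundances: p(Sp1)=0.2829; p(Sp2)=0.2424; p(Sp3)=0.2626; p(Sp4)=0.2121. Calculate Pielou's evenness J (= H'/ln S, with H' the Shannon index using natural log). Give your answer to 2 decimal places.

H' = −Σ pᵢ ln pᵢ = −((-0.3572) + (-0.3435) + (-0.3511) + (-0.3289)) = 1.3808 (working shown to 4 dp, full precision carried).
With S = 4 species, ln S = 1.3863, so J = 1.3808/1.3863 = 0.9960, i.e. 1.00 to 2 decimal places.

1.00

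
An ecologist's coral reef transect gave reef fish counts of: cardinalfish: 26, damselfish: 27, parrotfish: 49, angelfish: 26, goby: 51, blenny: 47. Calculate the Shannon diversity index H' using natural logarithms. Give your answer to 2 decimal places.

Total N = 26+27+49+26+51+47 = 226, so the proportions are 0.115, 0.1195, 0.2168, 0.115, 0.2257, 0.208 (working shown to 4 dp, full precision carried).
Each pᵢ ln pᵢ term: 0.115×(-2.1624)=-0.2488, 0.1195×(-2.1247)=-0.2538, 0.2168×(-1.5287)=-0.3314, 0.115×(-2.1624)=-0.2488, 0.2257×(-1.4887)=-0.3359, 0.208×(-1.5704)=-0.3266.
Sum = -1.7454, so H' = 1.75.

1.75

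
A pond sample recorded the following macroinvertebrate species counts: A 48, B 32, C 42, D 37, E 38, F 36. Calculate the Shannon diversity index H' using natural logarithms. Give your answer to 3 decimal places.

Total N = 48+32+42+37+38+36 = 233, so the proportions are 0.20601, 0.13734, 0.18026, 0.1588, 0.16309, 0.15451 (working shown to 5 dp, full precision carried).
Each pᵢ ln pᵢ term: 0.20601×(-1.57984)=-0.32546, 0.13734×(-1.98530)=-0.27266, 0.18026×(-1.71337)=-0.30885, 0.1588×(-1.84012)=-0.29221, 0.16309×(-1.81345)=-0.29576, 0.15451×(-1.86752)=-0.28854.
Sum = -1.78348, so H' = 1.783.

1.783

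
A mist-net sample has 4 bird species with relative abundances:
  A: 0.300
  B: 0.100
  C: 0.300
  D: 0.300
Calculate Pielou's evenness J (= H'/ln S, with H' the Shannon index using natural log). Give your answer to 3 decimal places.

0.948

H' = −Σ pᵢ ln pᵢ = −((-0.36119) + (-0.23026) + (-0.36119) + (-0.36119)) = 1.31383 (working shown to 5 dp, full precision carried).
With S = 4 species, ln S = 1.38629, so J = 1.31383/1.38629 = 0.94773, i.e. 0.948 to 3 decimal places.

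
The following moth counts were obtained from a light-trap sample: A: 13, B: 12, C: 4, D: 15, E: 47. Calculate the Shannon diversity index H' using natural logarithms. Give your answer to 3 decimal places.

1.321

Total N = 13+12+4+15+47 = 91, so the proportions are 0.14286, 0.13187, 0.04396, 0.16484, 0.51648 (working shown to 5 dp, full precision carried).
Each pᵢ ln pᵢ term: 0.14286×(-1.94591)=-0.27799, 0.13187×(-2.02595)=-0.26716, 0.04396×(-3.12457)=-0.13734, 0.16484×(-1.80281)=-0.29717, 0.51648×(-0.66071)=-0.34125.
Sum = -1.32090, so H' = 1.321.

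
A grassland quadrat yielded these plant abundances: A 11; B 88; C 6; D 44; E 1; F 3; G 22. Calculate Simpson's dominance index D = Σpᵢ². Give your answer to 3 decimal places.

Total N = 11+88+6+44+1+3+22 = 175, so the proportions are 0.06286, 0.50286, 0.03429, 0.25143, 0.00571, 0.01714, 0.12571 (working shown to 5 dp, full precision carried).
D = 0.06286² + 0.50286² + 0.03429² + 0.25143² + 0.00571² + 0.01714² + 0.12571² = 0.00395 + 0.25287 + 0.00118 + 0.06322 + 0.00003 + 0.00029 + 0.01580 = 0.33734.
To 3 decimal places, D = 0.337.

0.337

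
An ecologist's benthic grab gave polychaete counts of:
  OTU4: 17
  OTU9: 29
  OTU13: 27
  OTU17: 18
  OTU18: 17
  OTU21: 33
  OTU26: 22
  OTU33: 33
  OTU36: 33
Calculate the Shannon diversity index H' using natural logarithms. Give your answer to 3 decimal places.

2.162

Total N = 17+29+27+18+17+33+22+33+33 = 229, so the proportions are 0.07424, 0.12664, 0.1179, 0.0786, 0.07424, 0.1441, 0.09607, 0.1441, 0.1441 (working shown to 5 dp, full precision carried).
Each pᵢ ln pᵢ term: 0.07424×(-2.60051)=-0.19305, 0.12664×(-2.06643)=-0.26169, 0.1179×(-2.13789)=-0.25207, 0.0786×(-2.54335)=-0.19991, 0.07424×(-2.60051)=-0.19305, 0.1441×(-1.93721)=-0.27916, 0.09607×(-2.34268)=-0.22506, 0.1441×(-1.93721)=-0.27916, 0.1441×(-1.93721)=-0.27916.
Sum = -2.16231, so H' = 2.162.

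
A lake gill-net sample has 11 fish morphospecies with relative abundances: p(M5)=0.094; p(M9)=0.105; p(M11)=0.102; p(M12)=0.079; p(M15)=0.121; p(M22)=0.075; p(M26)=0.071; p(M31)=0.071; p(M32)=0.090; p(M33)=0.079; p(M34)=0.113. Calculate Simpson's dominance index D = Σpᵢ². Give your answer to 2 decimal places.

0.09

D = 0.094² + 0.105² + 0.102² + 0.079² + 0.121² + 0.075² + 0.071² + 0.071² + 0.09² + 0.079² + 0.113² = 0.0088 + 0.0110 + 0.0104 + 0.0062 + 0.0146 + 0.0056 + 0.0050 + 0.0050 + 0.0081 + 0.0062 + 0.0128 = 0.0940 (working shown to 4 dp, full precision carried).
To 2 decimal places, D = 0.09.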